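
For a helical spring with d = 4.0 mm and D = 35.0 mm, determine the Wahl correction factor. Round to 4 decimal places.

1.1671

C = D/d = 35.0/4.0 = 8.7500
K_W = (4C−1)/(4C−4) + 0.615/C = 34.000/31.000 + 0.0703 = 1.1671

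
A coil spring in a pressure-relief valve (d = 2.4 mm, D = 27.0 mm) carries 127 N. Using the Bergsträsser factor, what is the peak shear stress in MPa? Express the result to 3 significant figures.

707 MPa

Spring index C = D/d = 27.0/2.4 = 11.2500
K_B = (4C+2)/(4C−3) = 47.000/42.000 = 1.1190
τ₀ = 8FD/(πd³) = 8·127·27.0/(π·2.4³) = 27432/43.429 = 631.65 MPa
τ_max = K·τ₀ = 1.1190 × 631.65 = 706.84 MPa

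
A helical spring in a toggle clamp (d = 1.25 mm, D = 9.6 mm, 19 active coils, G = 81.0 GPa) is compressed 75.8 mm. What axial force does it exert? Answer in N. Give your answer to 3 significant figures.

k = Gd⁴/(8D³N_a) = (81.0×10³)(1.25⁴)/(8·9.6³·19) = 1.4705 N/mm
F = k·δ = 1.4705 × 75.8 = 111.46 N

111 N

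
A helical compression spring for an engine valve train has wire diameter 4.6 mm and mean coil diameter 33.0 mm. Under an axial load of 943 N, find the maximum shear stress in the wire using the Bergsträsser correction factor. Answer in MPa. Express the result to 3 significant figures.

973 MPa

Spring index C = D/d = 33.0/4.6 = 7.1739
K_B = (4C+2)/(4C−3) = 30.696/25.696 = 1.1946
τ₀ = 8FD/(πd³) = 8·943·33.0/(π·4.6³) = 248952/305.79 = 814.13 MPa
τ_max = K·τ₀ = 1.1946 × 814.13 = 972.54 MPa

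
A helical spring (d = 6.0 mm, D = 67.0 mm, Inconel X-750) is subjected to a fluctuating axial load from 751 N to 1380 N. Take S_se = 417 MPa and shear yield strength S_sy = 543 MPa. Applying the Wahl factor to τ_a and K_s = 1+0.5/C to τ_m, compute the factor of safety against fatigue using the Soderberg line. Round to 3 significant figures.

0.436

C = D/d = 67.0/6.0 = 11.1667; K_W = (4C−1)/(4C−4)+0.615/C = 1.1288; K_s = 1+0.5/C = 1.0448
F_a = (F_max−F_min)/2 = 314.5 N; F_m = (F_max+F_min)/2 = 1065.5 N
τ_a = K_W·8F_aD/(πd³) = 1.1288 × 248.42 = 280.42 MPa
τ_m = K_s·8F_mD/(πd³) = 1.0448 × 841.62 = 879.3 MPa
Soderberg: 1/n_f = τ_a/S_se + τ_m/S_sy = 280.42/417 + 879.3/543 = 0.67248 + 1.61934 = 2.2918
n_f = 1/2.2918 = 0.4363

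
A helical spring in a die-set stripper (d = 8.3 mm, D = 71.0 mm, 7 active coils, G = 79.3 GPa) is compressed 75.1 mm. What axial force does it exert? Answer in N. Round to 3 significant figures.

1410 N

k = Gd⁴/(8D³N_a) = (79.3×10³)(8.3⁴)/(8·71.0³·7) = 18.777 N/mm
F = k·δ = 18.777 × 75.1 = 1410.1 N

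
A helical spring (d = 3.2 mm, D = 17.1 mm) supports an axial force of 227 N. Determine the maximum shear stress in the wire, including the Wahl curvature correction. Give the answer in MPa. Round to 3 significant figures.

Spring index C = D/d = 17.1/3.2 = 5.3438
K_W = (4C−1)/(4C−4) + 0.615/C = 20.375/17.375 + 0.1151 = 1.2877
τ₀ = 8FD/(πd³) = 8·227·17.1/(π·3.2³) = 31053.6/102.94 = 301.66 MPa
τ_max = K·τ₀ = 1.2877 × 301.66 = 388.46 MPa

388 MPa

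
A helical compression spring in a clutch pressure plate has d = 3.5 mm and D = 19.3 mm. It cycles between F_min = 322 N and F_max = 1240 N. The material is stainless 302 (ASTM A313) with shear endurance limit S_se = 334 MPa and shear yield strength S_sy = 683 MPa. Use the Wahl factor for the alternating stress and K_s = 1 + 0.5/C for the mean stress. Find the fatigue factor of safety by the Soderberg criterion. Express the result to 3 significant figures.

C = D/d = 19.3/3.5 = 5.5143; K_W = (4C−1)/(4C−4)+0.615/C = 1.2777; K_s = 1+0.5/C = 1.0907
F_a = (F_max−F_min)/2 = 459 N; F_m = (F_max+F_min)/2 = 781 N
τ_a = K_W·8F_aD/(πd³) = 1.2777 × 526.15 = 672.24 MPa
τ_m = K_s·8F_mD/(πd³) = 1.0907 × 895.25 = 976.43 MPa
Soderberg: 1/n_f = τ_a/S_se + τ_m/S_sy = 672.24/334 + 976.43/683 = 2.01269 + 1.42961 = 3.4423
n_f = 1/3.4423 = 0.2905

0.291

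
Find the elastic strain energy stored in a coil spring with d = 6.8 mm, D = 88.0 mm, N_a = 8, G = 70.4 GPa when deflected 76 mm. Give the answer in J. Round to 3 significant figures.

9.97 J

k = Gd⁴/(8D³N_a) = (70.4×10³)(6.8⁴)/(8·88.0³·8) = 3.4513 N/mm
U = ½kδ² = 0.5 × 3.4513 × 76² = 9967.3 N·mm = 9.9673 J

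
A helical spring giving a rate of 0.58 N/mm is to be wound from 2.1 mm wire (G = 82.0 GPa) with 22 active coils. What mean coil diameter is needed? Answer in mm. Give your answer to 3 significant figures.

D = (Gd⁴/(8N_a·k))^(1/3) = (82.0×10³·2.1⁴/(8·22·0.58))^(1/3)
  = (15622.5)^(1/3) = 24.9987 mm

25.0 mm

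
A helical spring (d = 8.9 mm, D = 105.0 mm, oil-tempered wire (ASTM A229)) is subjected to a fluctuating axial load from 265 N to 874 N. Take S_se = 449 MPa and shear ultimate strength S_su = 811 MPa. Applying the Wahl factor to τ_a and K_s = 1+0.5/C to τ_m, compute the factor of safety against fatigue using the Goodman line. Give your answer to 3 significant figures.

1.77

C = D/d = 105.0/8.9 = 11.7978; K_W = (4C−1)/(4C−4)+0.615/C = 1.1216; K_s = 1+0.5/C = 1.0424
F_a = (F_max−F_min)/2 = 304.5 N; F_m = (F_max+F_min)/2 = 569.5 N
τ_a = K_W·8F_aD/(πd³) = 1.1216 × 115.49 = 129.53 MPa
τ_m = K_s·8F_mD/(πd³) = 1.0424 × 216 = 225.15 MPa
Goodman: 1/n_f = τ_a/S_se + τ_m/S_su = 129.53/449 + 225.15/811 = 0.28849 + 0.27763 = 0.56612
n_f = 1/0.56612 = 1.766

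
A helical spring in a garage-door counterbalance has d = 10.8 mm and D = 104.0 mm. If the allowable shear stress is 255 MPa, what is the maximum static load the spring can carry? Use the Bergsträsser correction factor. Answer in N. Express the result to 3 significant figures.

1060 N

C = D/d = 104.0/10.8 = 9.6296
K_B = (4C+2)/(4C−3) = 40.519/35.519 = 1.1408
τ_max = K·8FD/(πd³) → F_max = τ_allow·πd³/(8DK)
F_max = 255·π·10.8³/(8·104.0·1.1408) = 1.0092e+06/949.12 = 1063.3 N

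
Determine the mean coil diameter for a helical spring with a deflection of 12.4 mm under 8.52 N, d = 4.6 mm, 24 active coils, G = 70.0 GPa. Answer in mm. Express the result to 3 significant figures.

Required rate k = F/δ = 8.52/12.4 = 0.6871 N/mm
D = (Gd⁴/(8N_a·k))^(1/3) = (70.0×10³·4.6⁴/(8·24·0.6871))^(1/3)
  = (237580)^(1/3) = 61.9351 mm

61.9 mm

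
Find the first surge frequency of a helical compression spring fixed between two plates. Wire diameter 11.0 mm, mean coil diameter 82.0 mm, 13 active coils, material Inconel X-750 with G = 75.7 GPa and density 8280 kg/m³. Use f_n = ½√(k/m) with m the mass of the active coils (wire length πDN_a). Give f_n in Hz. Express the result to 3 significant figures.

k = Gd⁴/(8D³N_a) = (75.7×10³)(11.0⁴)/(8·82.0³·13) = 19.328 N/mm = 19328 N/m
Wire length L = πDN_a = π·82.0·13 = 3348.9 mm
m = ρ·(πd²/4)·L = 8280 × 95.033×10⁻⁶ m² × 3.3489 m = 2.6352 kg
f_n = ½√(k/m) = 0.5·√(19328/2.6352) = 0.5·√(7334.6) = 42.821 Hz

42.8 Hz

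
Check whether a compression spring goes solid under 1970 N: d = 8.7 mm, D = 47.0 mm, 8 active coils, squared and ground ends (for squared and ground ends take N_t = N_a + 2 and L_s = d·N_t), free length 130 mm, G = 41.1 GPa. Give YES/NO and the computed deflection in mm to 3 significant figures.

k = Gd⁴/(8D³N_a) = (41.1×10³)(8.7⁴)/(8·47.0³·8) = 35.436 N/mm
N_t = 10; L_s = 8.7·10 = 87 mm; δ_solid = L₀ − L_s = 130 − 87 = 43 mm
δ = F/k = 1970/35.436 = 55.593 mm
δ ≥ δ_solid → spring goes solid

YES, δ = 55.6 mm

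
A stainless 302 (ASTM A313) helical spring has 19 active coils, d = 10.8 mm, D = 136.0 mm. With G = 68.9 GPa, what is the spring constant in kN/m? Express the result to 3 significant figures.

2.45 kN/m

k = Gd⁴/(8D³N_a) = (68.9×10³ × 10.8⁴) / (8 × 136.0³ × 19)
  = 9.37377e+08 / 3.82349e+08 = 2.4516 N/mm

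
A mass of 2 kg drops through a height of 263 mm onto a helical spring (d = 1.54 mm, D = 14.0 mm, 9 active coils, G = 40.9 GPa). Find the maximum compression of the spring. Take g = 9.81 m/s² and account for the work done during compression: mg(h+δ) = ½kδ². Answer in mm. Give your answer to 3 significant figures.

112 mm

k = Gd⁴/(8D³N_a) = (40.9×10³)(1.54⁴)/(8·14.0³·9) = 1.1644 N/mm
W = mg = 2 × 9.81 = 19.62 N
½kδ² − Wδ − Wh = 0 → δ = (W + √(W² + 2kWh))/k
δ = (19.62 + √(384.94 + 12016.4))/1.1644 = (19.62 + 111.36)/1.1644 = 112.49 mm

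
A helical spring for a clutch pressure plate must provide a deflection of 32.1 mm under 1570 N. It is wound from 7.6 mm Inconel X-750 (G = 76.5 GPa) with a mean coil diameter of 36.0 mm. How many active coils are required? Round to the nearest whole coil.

14

Required rate k = F/δ = 1570/32.1 = 48.91 N/mm
N_a = Gd⁴/(8D³k) = (76.5×10³ × 7.6⁴)/(8 × 36.0³ × 48.91)
    = 2.55221e+08 / 1.82554e+07 = 13.98 → 14 coils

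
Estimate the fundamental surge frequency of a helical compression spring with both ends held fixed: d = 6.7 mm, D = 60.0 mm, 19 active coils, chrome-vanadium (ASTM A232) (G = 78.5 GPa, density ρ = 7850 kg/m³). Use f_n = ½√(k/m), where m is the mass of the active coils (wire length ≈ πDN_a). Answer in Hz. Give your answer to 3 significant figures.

34.9 Hz

k = Gd⁴/(8D³N_a) = (78.5×10³)(6.7⁴)/(8·60.0³·19) = 4.8181 N/mm = 4818.1 N/m
Wire length L = πDN_a = π·60.0·19 = 3581.4 mm
m = ρ·(πd²/4)·L = 7850 × 35.257×10⁻⁶ m² × 3.5814 m = 0.99121 kg
f_n = ½√(k/m) = 0.5·√(4818.1/0.99121) = 0.5·√(4860.8) = 34.86 Hz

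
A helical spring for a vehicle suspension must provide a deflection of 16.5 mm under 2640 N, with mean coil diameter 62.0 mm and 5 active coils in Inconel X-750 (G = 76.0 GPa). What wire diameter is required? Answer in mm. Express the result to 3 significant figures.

Required rate k = F/δ = 2640/16.5 = 160 N/mm
d = (8D³N_a·k / G)^(1/4) = (8·62.0³·5·160 / (76.0×10³))^0.25
  = (20070)^0.25 = 11.9024 mm

11.9 mm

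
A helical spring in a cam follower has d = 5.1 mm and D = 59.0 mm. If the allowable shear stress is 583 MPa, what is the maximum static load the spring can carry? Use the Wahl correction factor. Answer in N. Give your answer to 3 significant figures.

C = D/d = 59.0/5.1 = 11.5686
K_W = (4C−1)/(4C−4) + 0.615/C = 45.275/42.275 + 0.0532 = 1.1241
τ_max = K·8FD/(πd³) → F_max = τ_allow·πd³/(8DK)
F_max = 583·π·5.1³/(8·59.0·1.1241) = 2.4296e+05/530.59 = 457.9 N

458 N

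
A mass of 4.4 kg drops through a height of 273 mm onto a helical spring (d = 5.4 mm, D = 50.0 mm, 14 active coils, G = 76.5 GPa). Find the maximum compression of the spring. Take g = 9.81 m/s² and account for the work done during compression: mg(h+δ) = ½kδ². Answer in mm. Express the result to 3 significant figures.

k = Gd⁴/(8D³N_a) = (76.5×10³)(5.4⁴)/(8·50.0³·14) = 4.6463 N/mm
W = mg = 4.4 × 9.81 = 43.164 N
½kδ² − Wδ − Wh = 0 → δ = (W + √(W² + 2kWh))/k
δ = (43.164 + √(1863.1 + 109502))/4.6463 = (43.164 + 333.71)/4.6463 = 81.113 mm

81.1 mm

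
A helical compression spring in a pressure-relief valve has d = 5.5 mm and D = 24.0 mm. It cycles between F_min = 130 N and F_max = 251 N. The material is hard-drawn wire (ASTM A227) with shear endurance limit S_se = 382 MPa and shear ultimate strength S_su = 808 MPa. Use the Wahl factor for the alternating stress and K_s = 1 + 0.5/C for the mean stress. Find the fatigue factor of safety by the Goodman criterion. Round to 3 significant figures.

C = D/d = 24.0/5.5 = 4.3636; K_W = (4C−1)/(4C−4)+0.615/C = 1.3639; K_s = 1+0.5/C = 1.1146
F_a = (F_max−F_min)/2 = 60.5 N; F_m = (F_max+F_min)/2 = 190.5 N
τ_a = K_W·8F_aD/(πd³) = 1.3639 × 22.224 = 30.311 MPa
τ_m = K_s·8F_mD/(πd³) = 1.1146 × 69.977 = 77.996 MPa
Goodman: 1/n_f = τ_a/S_se + τ_m/S_su = 30.311/382 + 77.996/808 = 0.07935 + 0.09653 = 0.17588
n_f = 1/0.17588 = 5.686

5.69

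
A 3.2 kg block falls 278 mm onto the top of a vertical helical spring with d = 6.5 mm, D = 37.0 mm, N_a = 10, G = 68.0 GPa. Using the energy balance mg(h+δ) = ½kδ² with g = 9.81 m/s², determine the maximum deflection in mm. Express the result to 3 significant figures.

k = Gd⁴/(8D³N_a) = (68.0×10³)(6.5⁴)/(8·37.0³·10) = 29.955 N/mm
W = mg = 3.2 × 9.81 = 31.392 N
½kδ² − Wδ − Wh = 0 → δ = (W + √(W² + 2kWh))/k
δ = (31.392 + √(985.46 + 522831))/29.955 = (31.392 + 723.75)/29.955 = 25.209 mm

25.2 mm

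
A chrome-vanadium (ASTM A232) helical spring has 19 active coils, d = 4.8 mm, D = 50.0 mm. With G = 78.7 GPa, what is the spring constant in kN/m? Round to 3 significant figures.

k = Gd⁴/(8D³N_a) = (78.7×10³ × 4.8⁴) / (8 × 50.0³ × 19)
  = 4.17772e+07 / 1.9e+07 = 2.1988 N/mm

2.20 kN/m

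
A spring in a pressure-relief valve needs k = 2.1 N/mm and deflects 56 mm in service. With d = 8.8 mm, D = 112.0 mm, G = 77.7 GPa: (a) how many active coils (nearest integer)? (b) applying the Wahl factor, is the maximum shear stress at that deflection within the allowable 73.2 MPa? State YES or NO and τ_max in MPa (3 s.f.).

(a) 20 coils; (b) YES, τ_max = 54.0 MPa

N_a = Gd⁴/(8D³k) = (77.7×10³)(8.8⁴)/(8·112.0³·2.1) = 19.74 → N_a = 20
Actual rate k = Gd⁴/(8D³·20) = 2.0729 N/mm
Working load F = kδ = 2.0729·56 = 116.08 N
C = 112.0/8.8 = 12.7273; K_W = (4C−1)/(4C−4)+0.615/C = 1.1123
τ_max = K_W·8FD/(πd³) = 1.1123·48.582 = 54.037 MPa
τ_max ≤ 73.2 MPa → acceptable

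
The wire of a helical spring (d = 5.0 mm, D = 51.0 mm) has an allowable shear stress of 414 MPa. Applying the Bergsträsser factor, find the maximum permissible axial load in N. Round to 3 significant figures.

352 N

C = D/d = 51.0/5.0 = 10.2000
K_B = (4C+2)/(4C−3) = 42.800/37.800 = 1.1323
τ_max = K·8FD/(πd³) → F_max = τ_allow·πd³/(8DK)
F_max = 414·π·5.0³/(8·51.0·1.1323) = 1.6258e+05/461.97 = 351.92 N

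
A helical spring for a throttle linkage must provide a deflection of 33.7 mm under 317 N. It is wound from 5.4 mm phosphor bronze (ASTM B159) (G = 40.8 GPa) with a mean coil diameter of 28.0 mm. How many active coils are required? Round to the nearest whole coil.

Required rate k = F/δ = 317/33.7 = 9.4065 N/mm
N_a = Gd⁴/(8D³k) = (40.8×10³ × 5.4⁴)/(8 × 28.0³ × 9.4065)
    = 3.46925e+07 / 1.65194e+06 = 21 → 21 coils

21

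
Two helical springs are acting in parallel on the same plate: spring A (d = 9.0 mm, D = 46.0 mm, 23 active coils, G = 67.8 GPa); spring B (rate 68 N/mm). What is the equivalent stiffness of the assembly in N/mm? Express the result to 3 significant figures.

92.8 N/mm

k_A = Gd⁴/(8D³N_a) = (67.8×10³)(9.0⁴)/(8·46.0³·23) = 24.838 N/mm
Parallel: k_eq = 24.838 + 68 = 92.838 N/mm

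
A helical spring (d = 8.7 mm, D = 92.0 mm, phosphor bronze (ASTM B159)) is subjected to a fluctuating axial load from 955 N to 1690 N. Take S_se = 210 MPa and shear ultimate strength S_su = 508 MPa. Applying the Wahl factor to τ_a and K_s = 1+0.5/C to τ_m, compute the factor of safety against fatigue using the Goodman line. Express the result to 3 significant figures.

C = D/d = 92.0/8.7 = 10.5747; K_W = (4C−1)/(4C−4)+0.615/C = 1.1365; K_s = 1+0.5/C = 1.0473
F_a = (F_max−F_min)/2 = 367.5 N; F_m = (F_max+F_min)/2 = 1322.5 N
τ_a = K_W·8F_aD/(πd³) = 1.1365 × 130.75 = 148.59 MPa
τ_m = K_s·8F_mD/(πd³) = 1.0473 × 470.51 = 492.75 MPa
Goodman: 1/n_f = τ_a/S_se + τ_m/S_su = 148.59/210 + 492.75/508 = 0.70758 + 0.96999 = 1.6776
n_f = 1/1.6776 = 0.5961

0.596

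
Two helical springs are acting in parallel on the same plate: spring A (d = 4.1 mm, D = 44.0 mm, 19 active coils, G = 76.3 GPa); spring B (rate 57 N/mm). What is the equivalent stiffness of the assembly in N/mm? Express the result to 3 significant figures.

58.7 N/mm

k_A = Gd⁴/(8D³N_a) = (76.3×10³)(4.1⁴)/(8·44.0³·19) = 1.6652 N/mm
Parallel: k_eq = 1.6652 + 57 = 58.665 N/mm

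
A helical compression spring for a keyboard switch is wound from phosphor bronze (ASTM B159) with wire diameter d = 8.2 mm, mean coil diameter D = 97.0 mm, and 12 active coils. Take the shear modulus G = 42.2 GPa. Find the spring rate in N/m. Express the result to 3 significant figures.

k = Gd⁴/(8D³N_a) = (42.2×10³ × 8.2⁴) / (8 × 97.0³ × 12)
  = 1.90795e+08 / 8.76166e+07 = 2.1776 N/mm = 2177.6 N/m

2180 N/m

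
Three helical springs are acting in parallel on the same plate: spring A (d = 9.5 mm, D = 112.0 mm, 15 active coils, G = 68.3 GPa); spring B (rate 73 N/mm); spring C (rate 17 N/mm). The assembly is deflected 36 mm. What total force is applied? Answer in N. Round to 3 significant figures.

k_A = Gd⁴/(8D³N_a) = (68.3×10³)(9.5⁴)/(8·112.0³·15) = 3.2997 N/mm
Parallel: k_eq = 3.2997 + 73 + 17 = 93.3 N/mm
F = k_eq·δ = 93.3·36 = 3358.8 N

3360 N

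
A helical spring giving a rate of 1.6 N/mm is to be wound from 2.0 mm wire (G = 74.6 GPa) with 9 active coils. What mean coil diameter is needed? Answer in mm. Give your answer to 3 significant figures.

D = (Gd⁴/(8N_a·k))^(1/3) = (74.6×10³·2.0⁴/(8·9·1.6))^(1/3)
  = (10361.1)^(1/3) = 21.8006 mm

21.8 mm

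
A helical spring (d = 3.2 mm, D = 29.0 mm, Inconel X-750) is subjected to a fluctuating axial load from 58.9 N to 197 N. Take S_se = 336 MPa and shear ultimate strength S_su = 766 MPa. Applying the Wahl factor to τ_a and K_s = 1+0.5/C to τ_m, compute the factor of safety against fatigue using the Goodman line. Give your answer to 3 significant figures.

C = D/d = 29.0/3.2 = 9.0625; K_W = (4C−1)/(4C−4)+0.615/C = 1.1609; K_s = 1+0.5/C = 1.0552
F_a = (F_max−F_min)/2 = 69.05 N; F_m = (F_max+F_min)/2 = 127.95 N
τ_a = K_W·8F_aD/(πd³) = 1.1609 × 155.62 = 180.65 MPa
τ_m = K_s·8F_mD/(πd³) = 1.0552 × 288.36 = 304.26 MPa
Goodman: 1/n_f = τ_a/S_se + τ_m/S_su = 180.65/336 + 304.26/766 = 0.53765 + 0.39721 = 0.93487
n_f = 1/0.93487 = 1.07

1.07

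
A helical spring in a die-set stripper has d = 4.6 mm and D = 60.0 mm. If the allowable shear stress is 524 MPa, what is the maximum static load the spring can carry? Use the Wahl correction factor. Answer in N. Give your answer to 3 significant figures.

301 N

C = D/d = 60.0/4.6 = 13.0435
K_W = (4C−1)/(4C−4) + 0.615/C = 51.174/48.174 + 0.0471 = 1.1094
τ_max = K·8FD/(πd³) → F_max = τ_allow·πd³/(8DK)
F_max = 524·π·4.6³/(8·60.0·1.1094) = 1.6023e+05/532.52 = 300.9 N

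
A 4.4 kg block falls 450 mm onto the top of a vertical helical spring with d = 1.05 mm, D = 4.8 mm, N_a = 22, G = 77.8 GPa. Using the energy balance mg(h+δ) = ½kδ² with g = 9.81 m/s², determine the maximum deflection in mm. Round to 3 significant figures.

k = Gd⁴/(8D³N_a) = (77.8×10³)(1.05⁴)/(8·4.8³·22) = 4.8585 N/mm
W = mg = 4.4 × 9.81 = 43.164 N
½kδ² − Wδ − Wh = 0 → δ = (W + √(W² + 2kWh))/k
δ = (43.164 + √(1863.1 + 188740))/4.8585 = (43.164 + 436.58)/4.8585 = 98.744 mm

98.7 mm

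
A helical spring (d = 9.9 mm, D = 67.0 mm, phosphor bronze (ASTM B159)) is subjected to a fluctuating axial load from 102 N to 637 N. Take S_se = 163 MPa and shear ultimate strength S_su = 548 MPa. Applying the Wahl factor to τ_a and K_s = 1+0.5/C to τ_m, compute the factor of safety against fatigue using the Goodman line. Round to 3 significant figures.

C = D/d = 67.0/9.9 = 6.7677; K_W = (4C−1)/(4C−4)+0.615/C = 1.2209; K_s = 1+0.5/C = 1.0739
F_a = (F_max−F_min)/2 = 267.5 N; F_m = (F_max+F_min)/2 = 369.5 N
τ_a = K_W·8F_aD/(πd³) = 1.2209 × 47.036 = 57.427 MPa
τ_m = K_s·8F_mD/(πd³) = 1.0739 × 64.972 = 69.772 MPa
Goodman: 1/n_f = τ_a/S_se + τ_m/S_su = 57.427/163 + 69.772/548 = 0.35231 + 0.12732 = 0.47963
n_f = 1/0.47963 = 2.085

2.08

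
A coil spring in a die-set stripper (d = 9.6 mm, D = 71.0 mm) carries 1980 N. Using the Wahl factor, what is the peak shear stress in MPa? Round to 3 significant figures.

486 MPa

Spring index C = D/d = 71.0/9.6 = 7.3958
K_W = (4C−1)/(4C−4) + 0.615/C = 28.583/25.583 + 0.0832 = 1.2004
τ₀ = 8FD/(πd³) = 8·1980·71.0/(π·9.6³) = 1.12464e+06/2779.5 = 404.62 MPa
τ_max = K·τ₀ = 1.2004 × 404.62 = 485.72 MPa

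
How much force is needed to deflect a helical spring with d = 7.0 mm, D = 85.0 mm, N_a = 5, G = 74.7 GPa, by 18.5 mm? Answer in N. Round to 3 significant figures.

k = Gd⁴/(8D³N_a) = (74.7×10³)(7.0⁴)/(8·85.0³·5) = 7.3012 N/mm
F = k·δ = 7.3012 × 18.5 = 135.07 N

135 N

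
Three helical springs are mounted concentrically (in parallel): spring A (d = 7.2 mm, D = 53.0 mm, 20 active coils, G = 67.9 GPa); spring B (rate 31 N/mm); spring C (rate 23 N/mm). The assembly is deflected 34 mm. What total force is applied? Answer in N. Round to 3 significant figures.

2100 N

k_A = Gd⁴/(8D³N_a) = (67.9×10³)(7.2⁴)/(8·53.0³·20) = 7.6604 N/mm
Parallel: k_eq = 7.6604 + 31 + 23 = 61.66 N/mm
F = k_eq·δ = 61.66·34 = 2096.5 N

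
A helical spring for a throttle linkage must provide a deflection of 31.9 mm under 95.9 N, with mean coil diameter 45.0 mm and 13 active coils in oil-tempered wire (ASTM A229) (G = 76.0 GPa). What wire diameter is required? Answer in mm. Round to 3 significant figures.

Required rate k = F/δ = 95.9/31.9 = 3.0063 N/mm
d = (8D³N_a·k / G)^(1/4) = (8·45.0³·13·3.0063 / (76.0×10³))^0.25
  = (374.87)^0.25 = 4.4002 mm

4.40 mm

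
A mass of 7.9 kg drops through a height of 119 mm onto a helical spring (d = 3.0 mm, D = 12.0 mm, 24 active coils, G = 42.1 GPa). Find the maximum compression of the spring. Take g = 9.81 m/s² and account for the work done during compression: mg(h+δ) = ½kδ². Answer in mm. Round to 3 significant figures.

50.6 mm

k = Gd⁴/(8D³N_a) = (42.1×10³)(3.0⁴)/(8·12.0³·24) = 10.278 N/mm
W = mg = 7.9 × 9.81 = 77.499 N
½kδ² − Wδ − Wh = 0 → δ = (W + √(W² + 2kWh))/k
δ = (77.499 + √(6006.1 + 189581))/10.278 = (77.499 + 442.25)/10.278 = 50.568 mm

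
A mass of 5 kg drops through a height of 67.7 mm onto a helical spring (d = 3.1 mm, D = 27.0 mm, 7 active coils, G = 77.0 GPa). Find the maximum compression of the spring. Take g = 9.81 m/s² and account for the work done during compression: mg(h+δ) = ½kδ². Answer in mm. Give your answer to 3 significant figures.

k = Gd⁴/(8D³N_a) = (77.0×10³)(3.1⁴)/(8·27.0³·7) = 6.4515 N/mm
W = mg = 5 × 9.81 = 49.05 N
½kδ² − Wδ − Wh = 0 → δ = (W + √(W² + 2kWh))/k
δ = (49.05 + √(2405.9 + 42846.5))/6.4515 = (49.05 + 212.73)/6.4515 = 40.576 mm

40.6 mm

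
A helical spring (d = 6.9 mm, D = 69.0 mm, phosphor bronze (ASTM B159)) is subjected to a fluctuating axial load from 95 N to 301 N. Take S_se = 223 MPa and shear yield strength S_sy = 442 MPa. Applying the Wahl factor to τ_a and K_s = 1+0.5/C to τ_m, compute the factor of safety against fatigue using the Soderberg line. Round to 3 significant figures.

1.87

C = D/d = 69.0/6.9 = 10.0000; K_W = (4C−1)/(4C−4)+0.615/C = 1.1448; K_s = 1+0.5/C = 1.0500
F_a = (F_max−F_min)/2 = 103 N; F_m = (F_max+F_min)/2 = 198 N
τ_a = K_W·8F_aD/(πd³) = 1.1448 × 55.091 = 63.07 MPa
τ_m = K_s·8F_mD/(πd³) = 1.0500 × 105.9 = 111.2 MPa
Soderberg: 1/n_f = τ_a/S_se + τ_m/S_sy = 63.07/223 + 111.2/442 = 0.28282 + 0.25158 = 0.5344
n_f = 1/0.5344 = 1.871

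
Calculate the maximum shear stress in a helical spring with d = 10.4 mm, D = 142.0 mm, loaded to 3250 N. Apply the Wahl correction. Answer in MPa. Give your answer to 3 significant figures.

Spring index C = D/d = 142.0/10.4 = 13.6538
K_W = (4C−1)/(4C−4) + 0.615/C = 53.615/50.615 + 0.0450 = 1.1043
τ₀ = 8FD/(πd³) = 8·3250·142.0/(π·10.4³) = 3.692e+06/3533.9 = 1044.7 MPa
τ_max = K·τ₀ = 1.1043 × 1044.7 = 1153.7 MPa

1150 MPa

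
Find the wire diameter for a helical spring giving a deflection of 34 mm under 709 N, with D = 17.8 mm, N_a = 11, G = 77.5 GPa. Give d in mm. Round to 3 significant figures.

3.40 mm

Required rate k = F/δ = 709/34 = 20.853 N/mm
d = (8D³N_a·k / G)^(1/4) = (8·17.8³·11·20.853 / (77.5×10³))^0.25
  = (133.54)^0.25 = 3.3994 mm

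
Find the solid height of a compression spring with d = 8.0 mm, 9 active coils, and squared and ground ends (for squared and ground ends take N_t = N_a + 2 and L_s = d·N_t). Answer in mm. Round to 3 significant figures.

88.0 mm

squared and ground ends: N_t = N_a + 2 = 9 + 2 = 11
L_s = d·N_t = 8.0 × 11 = 88 mm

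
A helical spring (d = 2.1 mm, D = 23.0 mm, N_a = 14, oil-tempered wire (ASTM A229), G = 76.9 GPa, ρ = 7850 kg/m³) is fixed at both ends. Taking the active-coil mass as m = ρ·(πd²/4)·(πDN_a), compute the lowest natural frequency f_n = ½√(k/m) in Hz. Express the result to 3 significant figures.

99.9 Hz

k = Gd⁴/(8D³N_a) = (76.9×10³)(2.1⁴)/(8·23.0³·14) = 1.0975 N/mm = 1097.5 N/m
Wire length L = πDN_a = π·23.0·14 = 1011.6 mm
m = ρ·(πd²/4)·L = 7850 × 3.4636×10⁻⁶ m² × 1.0116 m = 0.027505 kg
f_n = ½√(k/m) = 0.5·√(1097.5/0.027505) = 0.5·√(39902) = 99.878 Hz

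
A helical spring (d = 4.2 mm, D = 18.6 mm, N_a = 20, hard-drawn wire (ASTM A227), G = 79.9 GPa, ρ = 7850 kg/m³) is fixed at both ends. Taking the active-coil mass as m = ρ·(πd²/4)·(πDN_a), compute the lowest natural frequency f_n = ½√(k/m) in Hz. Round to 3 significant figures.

218 Hz

k = Gd⁴/(8D³N_a) = (79.9×10³)(4.2⁴)/(8·18.6³·20) = 24.148 N/mm = 24148 N/m
Wire length L = πDN_a = π·18.6·20 = 1168.7 mm
m = ρ·(πd²/4)·L = 7850 × 13.854×10⁻⁶ m² × 1.1687 m = 0.1271 kg
f_n = ½√(k/m) = 0.5·√(24148/0.1271) = 0.5·√(1.8999e+05) = 217.94 Hz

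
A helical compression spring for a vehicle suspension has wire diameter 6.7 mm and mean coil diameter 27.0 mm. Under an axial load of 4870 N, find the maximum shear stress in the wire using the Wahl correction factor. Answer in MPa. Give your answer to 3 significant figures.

Spring index C = D/d = 27.0/6.7 = 4.0299
K_W = (4C−1)/(4C−4) + 0.615/C = 15.119/12.119 + 0.1526 = 1.4001
τ₀ = 8FD/(πd³) = 8·4870·27.0/(π·6.7³) = 1.05192e+06/944.87 = 1113.3 MPa
τ_max = K·τ₀ = 1.4001 × 1113.3 = 1558.8 MPa

1560 MPa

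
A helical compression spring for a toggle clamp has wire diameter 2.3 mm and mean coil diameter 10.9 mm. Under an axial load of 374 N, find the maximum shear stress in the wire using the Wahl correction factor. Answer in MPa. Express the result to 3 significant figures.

1140 MPa

Spring index C = D/d = 10.9/2.3 = 4.7391
K_W = (4C−1)/(4C−4) + 0.615/C = 17.957/14.957 + 0.1298 = 1.3304
τ₀ = 8FD/(πd³) = 8·374·10.9/(π·2.3³) = 32612.8/38.224 = 853.21 MPa
τ_max = K·τ₀ = 1.3304 × 853.21 = 1135.1 MPa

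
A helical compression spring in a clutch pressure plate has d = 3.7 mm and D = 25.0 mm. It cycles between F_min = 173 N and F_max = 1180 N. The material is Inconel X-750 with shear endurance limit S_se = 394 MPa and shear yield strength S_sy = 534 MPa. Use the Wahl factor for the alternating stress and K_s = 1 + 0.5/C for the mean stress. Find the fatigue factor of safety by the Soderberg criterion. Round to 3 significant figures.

C = D/d = 25.0/3.7 = 6.7568; K_W = (4C−1)/(4C−4)+0.615/C = 1.2213; K_s = 1+0.5/C = 1.0740
F_a = (F_max−F_min)/2 = 503.5 N; F_m = (F_max+F_min)/2 = 676.5 N
τ_a = K_W·8F_aD/(πd³) = 1.2213 × 632.81 = 772.85 MPa
τ_m = K_s·8F_mD/(πd³) = 1.0740 × 850.24 = 913.16 MPa
Soderberg: 1/n_f = τ_a/S_se + τ_m/S_sy = 772.85/394 + 913.16/534 = 1.96156 + 1.71004 = 3.6716
n_f = 1/3.6716 = 0.2724

0.272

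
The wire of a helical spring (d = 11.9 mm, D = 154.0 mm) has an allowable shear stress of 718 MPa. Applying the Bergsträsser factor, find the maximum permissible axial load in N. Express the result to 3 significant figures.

C = D/d = 154.0/11.9 = 12.9412
K_B = (4C+2)/(4C−3) = 53.765/48.765 = 1.1025
τ_max = K·8FD/(πd³) → F_max = τ_allow·πd³/(8DK)
F_max = 718·π·11.9³/(8·154.0·1.1025) = 3.8012e+06/1358.3 = 2798.4 N

2800 N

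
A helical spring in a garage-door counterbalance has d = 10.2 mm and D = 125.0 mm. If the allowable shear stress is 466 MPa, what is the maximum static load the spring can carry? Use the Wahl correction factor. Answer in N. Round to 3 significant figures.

1390 N

C = D/d = 125.0/10.2 = 12.2549
K_W = (4C−1)/(4C−4) + 0.615/C = 48.020/45.020 + 0.0502 = 1.1168
τ_max = K·8FD/(πd³) → F_max = τ_allow·πd³/(8DK)
F_max = 466·π·10.2³/(8·125.0·1.1168) = 1.5536e+06/1116.8 = 1391.1 N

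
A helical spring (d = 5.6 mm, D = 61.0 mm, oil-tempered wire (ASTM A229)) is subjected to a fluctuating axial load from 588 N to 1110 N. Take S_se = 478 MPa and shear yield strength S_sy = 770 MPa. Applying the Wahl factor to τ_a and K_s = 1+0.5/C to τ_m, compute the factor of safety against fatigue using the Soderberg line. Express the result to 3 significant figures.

C = D/d = 61.0/5.6 = 10.8929; K_W = (4C−1)/(4C−4)+0.615/C = 1.1323; K_s = 1+0.5/C = 1.0459
F_a = (F_max−F_min)/2 = 261 N; F_m = (F_max+F_min)/2 = 849 N
τ_a = K_W·8F_aD/(πd³) = 1.1323 × 230.86 = 261.39 MPa
τ_m = K_s·8F_mD/(πd³) = 1.0459 × 750.95 = 785.42 MPa
Soderberg: 1/n_f = τ_a/S_se + τ_m/S_sy = 261.39/478 + 785.42/770 = 0.54685 + 1.02003 = 1.5669
n_f = 1/1.5669 = 0.6382

0.638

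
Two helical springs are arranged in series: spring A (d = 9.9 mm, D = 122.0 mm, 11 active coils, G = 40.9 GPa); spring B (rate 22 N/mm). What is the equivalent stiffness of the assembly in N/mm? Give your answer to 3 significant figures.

k_A = Gd⁴/(8D³N_a) = (40.9×10³)(9.9⁴)/(8·122.0³·11) = 2.4587 N/mm
Series: 1/k_eq = 1/2.4587 + 1/22 = 0.45218; k_eq = 2.2115 N/mm

2.21 N/mm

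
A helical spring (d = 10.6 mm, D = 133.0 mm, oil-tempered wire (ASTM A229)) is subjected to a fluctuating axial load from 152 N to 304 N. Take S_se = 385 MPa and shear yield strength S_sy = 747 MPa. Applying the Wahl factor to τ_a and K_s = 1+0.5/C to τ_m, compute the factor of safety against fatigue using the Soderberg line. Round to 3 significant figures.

6.55

C = D/d = 133.0/10.6 = 12.5472; K_W = (4C−1)/(4C−4)+0.615/C = 1.1140; K_s = 1+0.5/C = 1.0398
F_a = (F_max−F_min)/2 = 76 N; F_m = (F_max+F_min)/2 = 228 N
τ_a = K_W·8F_aD/(πd³) = 1.1140 × 21.612 = 24.075 MPa
τ_m = K_s·8F_mD/(πd³) = 1.0398 × 64.835 = 67.419 MPa
Soderberg: 1/n_f = τ_a/S_se + τ_m/S_sy = 24.075/385 + 67.419/747 = 0.06253 + 0.09025 = 0.15278
n_f = 1/0.15278 = 6.545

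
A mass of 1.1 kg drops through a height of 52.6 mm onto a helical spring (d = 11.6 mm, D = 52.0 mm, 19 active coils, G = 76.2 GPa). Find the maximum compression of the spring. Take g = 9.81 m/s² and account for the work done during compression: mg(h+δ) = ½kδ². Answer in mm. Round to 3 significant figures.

k = Gd⁴/(8D³N_a) = (76.2×10³)(11.6⁴)/(8·52.0³·19) = 64.556 N/mm
W = mg = 1.1 × 9.81 = 10.791 N
½kδ² − Wδ − Wh = 0 → δ = (W + √(W² + 2kWh))/k
δ = (10.791 + √(116.45 + 73284.3))/64.556 = (10.791 + 270.93)/64.556 = 4.3639 mm

4.36 mm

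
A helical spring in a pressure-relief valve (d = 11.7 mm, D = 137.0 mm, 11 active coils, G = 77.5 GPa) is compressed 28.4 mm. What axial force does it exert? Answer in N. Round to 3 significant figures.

k = Gd⁴/(8D³N_a) = (77.5×10³)(11.7⁴)/(8·137.0³·11) = 6.418 N/mm
F = k·δ = 6.418 × 28.4 = 182.27 N

182 N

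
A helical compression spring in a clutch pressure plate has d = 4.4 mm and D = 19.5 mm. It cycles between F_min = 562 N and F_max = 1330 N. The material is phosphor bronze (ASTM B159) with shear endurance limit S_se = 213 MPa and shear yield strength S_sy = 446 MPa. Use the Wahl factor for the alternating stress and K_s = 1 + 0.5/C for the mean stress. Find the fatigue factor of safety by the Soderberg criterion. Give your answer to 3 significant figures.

0.357

C = D/d = 19.5/4.4 = 4.4318; K_W = (4C−1)/(4C−4)+0.615/C = 1.3573; K_s = 1+0.5/C = 1.1128
F_a = (F_max−F_min)/2 = 384 N; F_m = (F_max+F_min)/2 = 946 N
τ_a = K_W·8F_aD/(πd³) = 1.3573 × 223.85 = 303.83 MPa
τ_m = K_s·8F_mD/(πd³) = 1.1128 × 551.45 = 613.67 MPa
Soderberg: 1/n_f = τ_a/S_se + τ_m/S_sy = 303.83/213 + 613.67/446 = 1.42642 + 1.37594 = 2.8024
n_f = 1/2.8024 = 0.3568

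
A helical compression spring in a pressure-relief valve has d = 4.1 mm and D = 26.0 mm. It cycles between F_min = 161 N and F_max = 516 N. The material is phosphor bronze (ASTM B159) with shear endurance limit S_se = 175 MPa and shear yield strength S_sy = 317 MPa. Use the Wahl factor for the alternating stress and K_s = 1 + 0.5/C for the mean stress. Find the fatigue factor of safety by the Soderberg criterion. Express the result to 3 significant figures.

0.432

C = D/d = 26.0/4.1 = 6.3415; K_W = (4C−1)/(4C−4)+0.615/C = 1.2374; K_s = 1+0.5/C = 1.0788
F_a = (F_max−F_min)/2 = 177.5 N; F_m = (F_max+F_min)/2 = 338.5 N
τ_a = K_W·8F_aD/(πd³) = 1.2374 × 170.51 = 210.99 MPa
τ_m = K_s·8F_mD/(πd³) = 1.0788 × 325.18 = 350.82 MPa
Soderberg: 1/n_f = τ_a/S_se + τ_m/S_sy = 210.99/175 + 350.82/317 = 1.20567 + 1.10668 = 2.3123
n_f = 1/2.3123 = 0.4325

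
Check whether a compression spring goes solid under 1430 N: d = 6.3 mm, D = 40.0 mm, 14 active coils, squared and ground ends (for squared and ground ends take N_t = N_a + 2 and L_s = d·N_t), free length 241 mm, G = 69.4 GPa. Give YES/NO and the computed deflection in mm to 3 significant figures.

NO, δ = 93.8 mm

k = Gd⁴/(8D³N_a) = (69.4×10³)(6.3⁴)/(8·40.0³·14) = 15.252 N/mm
N_t = 16; L_s = 6.3·16 = 100.8 mm; δ_solid = L₀ − L_s = 241 − 100.8 = 140.2 mm
δ = F/k = 1430/15.252 = 93.759 mm
δ < δ_solid → spring does not go solid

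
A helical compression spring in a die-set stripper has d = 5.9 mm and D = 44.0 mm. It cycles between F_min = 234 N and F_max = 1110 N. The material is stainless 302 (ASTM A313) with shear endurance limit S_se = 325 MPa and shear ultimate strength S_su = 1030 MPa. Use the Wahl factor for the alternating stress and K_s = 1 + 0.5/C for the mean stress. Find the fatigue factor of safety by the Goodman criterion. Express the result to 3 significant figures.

0.793

C = D/d = 44.0/5.9 = 7.4576; K_W = (4C−1)/(4C−4)+0.615/C = 1.1986; K_s = 1+0.5/C = 1.0670
F_a = (F_max−F_min)/2 = 438 N; F_m = (F_max+F_min)/2 = 672 N
τ_a = K_W·8F_aD/(πd³) = 1.1986 × 238.95 = 286.41 MPa
τ_m = K_s·8F_mD/(πd³) = 1.0670 × 366.61 = 391.19 MPa
Goodman: 1/n_f = τ_a/S_se + τ_m/S_su = 286.41/325 + 391.19/1030 = 0.88126 + 0.37980 = 1.2611
n_f = 1/1.2611 = 0.793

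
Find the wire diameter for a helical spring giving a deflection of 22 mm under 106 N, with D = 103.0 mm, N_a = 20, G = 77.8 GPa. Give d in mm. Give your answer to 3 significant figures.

10.2 mm

Required rate k = F/δ = 106/22 = 4.8182 N/mm
d = (8D³N_a·k / G)^(1/4) = (8·103.0³·20·4.8182 / (77.8×10³))^0.25
  = (10828)^0.25 = 10.2008 mm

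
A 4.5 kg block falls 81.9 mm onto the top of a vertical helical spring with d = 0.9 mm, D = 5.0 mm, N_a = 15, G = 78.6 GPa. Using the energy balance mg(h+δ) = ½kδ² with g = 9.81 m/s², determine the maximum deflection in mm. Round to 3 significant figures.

k = Gd⁴/(8D³N_a) = (78.6×10³)(0.9⁴)/(8·5.0³·15) = 3.438 N/mm
W = mg = 4.5 × 9.81 = 44.145 N
½kδ² − Wδ − Wh = 0 → δ = (W + √(W² + 2kWh))/k
δ = (44.145 + √(1948.8 + 24859.7))/3.438 = (44.145 + 163.73)/3.438 = 60.465 mm

60.5 mm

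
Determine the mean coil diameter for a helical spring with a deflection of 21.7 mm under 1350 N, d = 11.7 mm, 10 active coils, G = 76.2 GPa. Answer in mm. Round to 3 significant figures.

66.0 mm

Required rate k = F/δ = 1350/21.7 = 62.212 N/mm
D = (Gd⁴/(8N_a·k))^(1/3) = (76.2×10³·11.7⁴/(8·10·62.212))^(1/3)
  = (286903)^(1/3) = 65.9546 mm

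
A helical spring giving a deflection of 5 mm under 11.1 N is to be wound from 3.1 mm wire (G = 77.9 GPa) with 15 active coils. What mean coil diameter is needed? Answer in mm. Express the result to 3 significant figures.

30.0 mm

Required rate k = F/δ = 11.1/5 = 2.22 N/mm
D = (Gd⁴/(8N_a·k))^(1/3) = (77.9×10³·3.1⁴/(8·15·2.22))^(1/3)
  = (27005.4)^(1/3) = 30.0020 mm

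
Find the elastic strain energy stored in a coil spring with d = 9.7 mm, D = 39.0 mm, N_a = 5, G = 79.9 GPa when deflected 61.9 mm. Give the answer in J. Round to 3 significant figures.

k = Gd⁴/(8D³N_a) = (79.9×10³)(9.7⁴)/(8·39.0³·5) = 298.11 N/mm
U = ½kδ² = 0.5 × 298.11 × 61.9² = 5.7113e+05 N·mm = 571.13 J

571 J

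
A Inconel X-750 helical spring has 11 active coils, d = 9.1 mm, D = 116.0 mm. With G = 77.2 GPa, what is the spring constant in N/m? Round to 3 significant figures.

k = Gd⁴/(8D³N_a) = (77.2×10³ × 9.1⁴) / (8 × 116.0³ × 11)
  = 5.29399e+08 / 1.37359e+08 = 3.8541 N/mm = 3854.1 N/m

3850 N/m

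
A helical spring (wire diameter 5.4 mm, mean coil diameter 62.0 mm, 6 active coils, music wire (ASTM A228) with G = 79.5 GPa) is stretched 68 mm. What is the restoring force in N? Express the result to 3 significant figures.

k = Gd⁴/(8D³N_a) = (79.5×10³)(5.4⁴)/(8·62.0³·6) = 5.9092 N/mm
F = k·δ = 5.9092 × 68 = 401.82 N

402 N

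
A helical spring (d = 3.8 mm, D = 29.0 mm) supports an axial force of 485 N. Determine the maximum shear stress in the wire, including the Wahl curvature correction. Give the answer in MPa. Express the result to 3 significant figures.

Spring index C = D/d = 29.0/3.8 = 7.6316
K_W = (4C−1)/(4C−4) + 0.615/C = 29.526/26.526 + 0.0806 = 1.1937
τ₀ = 8FD/(πd³) = 8·485·29.0/(π·3.8³) = 112520/172.39 = 652.72 MPa
τ_max = K·τ₀ = 1.1937 × 652.72 = 779.14 MPa

779 MPa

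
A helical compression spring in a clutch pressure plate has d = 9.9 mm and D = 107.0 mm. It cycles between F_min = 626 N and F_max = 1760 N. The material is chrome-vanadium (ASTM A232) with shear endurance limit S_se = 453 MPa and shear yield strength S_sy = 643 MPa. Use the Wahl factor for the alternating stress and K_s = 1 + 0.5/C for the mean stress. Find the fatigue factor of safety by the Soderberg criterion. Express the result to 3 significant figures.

1.06

C = D/d = 107.0/9.9 = 10.8081; K_W = (4C−1)/(4C−4)+0.615/C = 1.1334; K_s = 1+0.5/C = 1.0463
F_a = (F_max−F_min)/2 = 567 N; F_m = (F_max+F_min)/2 = 1193 N
τ_a = K_W·8F_aD/(πd³) = 1.1334 × 159.22 = 180.46 MPa
τ_m = K_s·8F_mD/(πd³) = 1.0463 × 335.01 = 350.51 MPa
Soderberg: 1/n_f = τ_a/S_se + τ_m/S_sy = 180.46/453 + 350.51/643 = 0.39836 + 0.54511 = 0.94347
n_f = 1/0.94347 = 1.06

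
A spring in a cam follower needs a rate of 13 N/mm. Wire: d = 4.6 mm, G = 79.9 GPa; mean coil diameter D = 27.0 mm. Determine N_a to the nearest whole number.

17

N_a = Gd⁴/(8D³k) = (79.9×10³ × 4.6⁴)/(8 × 27.0³ × 13)
    = 3.57749e+07 / 2.04703e+06 = 17.48 → 17 coils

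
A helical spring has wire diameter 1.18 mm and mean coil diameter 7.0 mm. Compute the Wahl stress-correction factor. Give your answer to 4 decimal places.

1.2557

C = D/d = 7.0/1.18 = 5.9322
K_W = (4C−1)/(4C−4) + 0.615/C = 22.729/19.729 + 0.1037 = 1.2557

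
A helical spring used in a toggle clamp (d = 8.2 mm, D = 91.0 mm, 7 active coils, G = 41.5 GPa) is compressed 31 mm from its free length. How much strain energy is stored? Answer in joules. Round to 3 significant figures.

2.14 J

k = Gd⁴/(8D³N_a) = (41.5×10³)(8.2⁴)/(8·91.0³·7) = 4.4462 N/mm
U = ½kδ² = 0.5 × 4.4462 × 31² = 2136.4 N·mm = 2.1364 J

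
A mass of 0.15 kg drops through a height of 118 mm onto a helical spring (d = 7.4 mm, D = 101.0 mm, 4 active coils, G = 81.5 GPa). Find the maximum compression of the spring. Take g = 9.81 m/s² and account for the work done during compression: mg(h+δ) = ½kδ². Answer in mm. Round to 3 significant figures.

k = Gd⁴/(8D³N_a) = (81.5×10³)(7.4⁴)/(8·101.0³·4) = 7.4126 N/mm
W = mg = 0.15 × 9.81 = 1.4715 N
½kδ² − Wδ − Wh = 0 → δ = (W + √(W² + 2kWh))/k
δ = (1.4715 + √(2.1653 + 2574.2))/7.4126 = (1.4715 + 50.758)/7.4126 = 7.046 mm

7.05 mm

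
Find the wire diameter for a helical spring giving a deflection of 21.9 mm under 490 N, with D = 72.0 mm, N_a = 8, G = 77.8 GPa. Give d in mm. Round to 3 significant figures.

Required rate k = F/δ = 490/21.9 = 22.374 N/mm
d = (8D³N_a·k / G)^(1/4) = (8·72.0³·8·22.374 / (77.8×10³))^0.25
  = (6869.9)^0.25 = 9.1041 mm

9.10 mm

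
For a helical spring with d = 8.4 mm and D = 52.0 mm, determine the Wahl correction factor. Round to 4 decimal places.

1.2438

C = D/d = 52.0/8.4 = 6.1905
K_W = (4C−1)/(4C−4) + 0.615/C = 23.762/20.762 + 0.0993 = 1.2438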